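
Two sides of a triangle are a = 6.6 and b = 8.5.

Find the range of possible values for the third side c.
By the triangle inequality: |a - b| < c < a + b
|6.6 - 8.5| < c < 6.6 + 8.5
1.9 < c < 15.1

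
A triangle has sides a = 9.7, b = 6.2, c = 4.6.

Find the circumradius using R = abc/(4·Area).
s = (a+b+c)/2 = 10.25
Area = √(s(s-a)(s-b)(s-c)) = √(10.25·0.55·4.05·5.65) = 11.3578
R = abc/(4·Area) = (9.7·6.2·4.6)/(4·11.3578) = 276.644/45.4312 = 6.089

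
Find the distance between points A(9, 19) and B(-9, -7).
Using the distance formula: d = sqrt((x₂-x₁)² + (y₂-y₁)²)
dx = (-9) - 9 = -18
dy = (-7) - 19 = -26
d = sqrt((-18)² + (-26)²) = sqrt(324 + 676) = sqrt(1000) = 31.62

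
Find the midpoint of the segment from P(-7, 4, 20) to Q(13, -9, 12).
Midpoint = ((-7+13)/2, (4-9)/2, (20+12)/2) = (3, -2.5, 16)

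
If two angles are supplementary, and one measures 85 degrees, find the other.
Supplementary angles sum to 180 degrees.
Other angle = 180 - 85
Other angle = 95 degrees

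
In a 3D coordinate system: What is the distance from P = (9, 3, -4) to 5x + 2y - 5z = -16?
d = |5(9) + 2(3) + (-5)(-4) - (-16)| / √(5² + 2² + (-5)²) = 87/√54 = 11.84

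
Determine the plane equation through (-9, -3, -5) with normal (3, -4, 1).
d = n·P = (3)(-9) + (-4)(-3) + (1)(-5) = -20
Plane: 3x - 4y + z = -20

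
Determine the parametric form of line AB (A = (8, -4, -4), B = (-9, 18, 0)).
Direction vector d = B - A = (-17, 22, 4)
x = 8 - 17t, y = -4 + 22t, z = -4 + 4t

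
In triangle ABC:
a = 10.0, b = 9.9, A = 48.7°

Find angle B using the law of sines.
sin(B)/b = sin(A)/a
sin(B) = b·sin(A)/a = 9.9·sin(48.7°)/10.0 = 0.743751
B = arcsin(0.743751) = 48.05°  (b ≤ a, so B ≤ A and the acute solution is unique)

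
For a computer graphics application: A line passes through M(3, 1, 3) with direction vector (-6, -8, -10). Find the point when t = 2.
P(2) = (3 + (-6)(2), 1 + (-8)(2), 3 + (-10)(2)) = (-9, -15, -17)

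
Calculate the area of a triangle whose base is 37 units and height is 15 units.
Area = (1/2) * base * height
Area = (1/2) * 37 * 15
Area = 277.50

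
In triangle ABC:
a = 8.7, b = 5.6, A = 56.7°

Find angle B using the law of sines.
sin(B)/b = sin(A)/a
sin(B) = b·sin(A)/a = 5.6·sin(56.7°)/8.7 = 0.537991
B = arcsin(0.537991) = 32.55°  (b ≤ a, so B ≤ A and the acute solution is unique)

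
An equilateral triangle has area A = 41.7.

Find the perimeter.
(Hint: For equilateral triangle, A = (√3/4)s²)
A = (√3/4)s²  →  s² = 4A/√3 = 4·41.7/√3 = 96.302
s = 9.81336
Perimeter = 3s = 29.44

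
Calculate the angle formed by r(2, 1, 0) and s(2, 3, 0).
r·s = 7, |r|² = 5, |s|² = 13
cos θ = 7/√65 ≈ 0.8682
θ ≈ 29.74°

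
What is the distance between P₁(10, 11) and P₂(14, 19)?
Using the distance formula: d = sqrt((x₂-x₁)² + (y₂-y₁)²)
dx = 14 - 10 = 4
dy = 19 - 11 = 8
d = sqrt(4² + 8²) = sqrt(16 + 64) = sqrt(80) = 8.94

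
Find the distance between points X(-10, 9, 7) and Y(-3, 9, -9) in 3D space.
d = √[(7)² + (0)² + (-16)²] = √305 = 17.46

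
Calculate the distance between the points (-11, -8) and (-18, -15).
Using the distance formula: d = sqrt((x₂-x₁)² + (y₂-y₁)²)
dx = (-18) - (-11) = -7
dy = (-15) - (-8) = -7
d = sqrt((-7)² + (-7)²) = sqrt(49 + 49) = sqrt(98) = 9.90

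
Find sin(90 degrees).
sin(90 degrees) = 1
Decimal approximation: 1.0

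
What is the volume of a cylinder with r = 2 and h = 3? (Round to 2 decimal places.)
Volume = pi * r² * h
Volume = pi * 2² * 3
Volume = pi * 4 * 3
Volume = pi * 12
Volume = 37.70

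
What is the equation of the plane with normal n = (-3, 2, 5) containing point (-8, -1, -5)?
d = n·P = (-3)(-8) + (2)(-1) + (5)(-5) = -3
Plane: -3x + 2y + 5z = -3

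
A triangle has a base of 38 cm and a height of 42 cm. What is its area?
Area = (1/2) * base * height
Area = (1/2) * 38 * 42
Area = 798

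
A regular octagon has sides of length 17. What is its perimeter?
Perimeter = number of sides * side length
Perimeter = 8 * 17
Perimeter = 136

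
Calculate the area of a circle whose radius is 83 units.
Area = pi * r²
Area = pi * 83²
Area = pi * 6889
Area = 21642.43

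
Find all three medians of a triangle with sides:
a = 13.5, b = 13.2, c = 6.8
Using m_x = ½√(2y² + 2z² - x²):
m_a = ½√(2·13.2² + 2·6.8² - 13.5²) = ½√258.71 = 8.042
m_b = ½√(2·13.5² + 2·6.8² - 13.2²) = ½√282.74 = 8.407
m_c = ½√(2·13.5² + 2·13.2² - 6.8²) = ½√666.74 = 12.91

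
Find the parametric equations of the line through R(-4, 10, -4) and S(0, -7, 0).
Direction vector d = S - R = (4, -17, 4)
x = -4 + 4t, y = 10 - 17t, z = -4 + 4t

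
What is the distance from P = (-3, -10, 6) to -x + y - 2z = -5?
d = |(-1)(-3) + 1(-10) + (-2)(6) - (-5)| / √((-1)² + 1² + (-2)²) = 14/√6 = 5.715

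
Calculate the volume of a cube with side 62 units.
Volume = s³
Volume = 62³
Volume = 238328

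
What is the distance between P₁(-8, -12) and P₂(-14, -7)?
Using the distance formula: d = sqrt((x₂-x₁)² + (y₂-y₁)²)
dx = (-14) - (-8) = -6
dy = (-7) - (-12) = 5
d = sqrt((-6)² + 5²) = sqrt(36 + 25) = sqrt(61) = 7.81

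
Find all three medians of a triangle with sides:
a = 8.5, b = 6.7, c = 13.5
Using m_x = ½√(2y² + 2z² - x²):
m_a = ½√(2·6.7² + 2·13.5² - 8.5²) = ½√382.03 = 9.773
m_b = ½√(2·8.5² + 2·13.5² - 6.7²) = ½√464.11 = 10.77
m_c = ½√(2·8.5² + 2·6.7² - 13.5²) = ½√52.03 = 3.607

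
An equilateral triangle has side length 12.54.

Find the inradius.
For an equilateral triangle, r = s/(2√3) where s is the side.
r = 12.54/(2√3) = 12.54/3.464102 = 3.62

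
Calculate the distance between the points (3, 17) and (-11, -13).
Using the distance formula: d = sqrt((x₂-x₁)² + (y₂-y₁)²)
dx = (-11) - 3 = -14
dy = (-13) - 17 = -30
d = sqrt((-14)² + (-30)²) = sqrt(196 + 900) = sqrt(1096) = 33.11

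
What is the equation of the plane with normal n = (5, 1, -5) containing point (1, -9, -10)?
d = n·P = (5)(1) + (1)(-9) + (-5)(-10) = 46
Plane: 5x + y - 5z = 46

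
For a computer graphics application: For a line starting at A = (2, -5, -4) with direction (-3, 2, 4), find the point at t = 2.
P(2) = (2 + (-3)(2), -5 + 2(2), -4 + 4(2)) = (-4, -1, 4)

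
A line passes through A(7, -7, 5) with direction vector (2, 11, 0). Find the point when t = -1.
P(-1) = (7 + 2(-1), -7 + 11(-1), 5 + 0(-1)) = (5, -18, 5)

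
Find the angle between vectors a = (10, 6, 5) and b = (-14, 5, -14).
a·b = -180, |a|² = 161, |b|² = 417
cos θ = -180/√67137 ≈ -0.6947
θ ≈ 134.0°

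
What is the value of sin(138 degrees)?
sin(138 degrees) = 0.6691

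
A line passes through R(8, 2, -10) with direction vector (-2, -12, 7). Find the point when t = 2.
P(2) = (8 + (-2)(2), 2 + (-12)(2), -10 + 7(2)) = (4, -22, 4)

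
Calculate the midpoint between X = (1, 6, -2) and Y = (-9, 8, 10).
Midpoint = ((1-9)/2, (6+8)/2, (-2+10)/2) = (-4, 7, 4)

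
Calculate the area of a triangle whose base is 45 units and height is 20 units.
Area = (1/2) * base * height
Area = (1/2) * 45 * 20
Area = 450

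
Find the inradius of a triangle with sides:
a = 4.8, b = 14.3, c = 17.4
s = (a+b+c)/2 = (4.8+14.3+17.4)/2 = 18.25
Area = √(s(s-a)(s-b)(s-c)) = √(18.25·13.45·3.95·0.85) = 28.7078
r = Area/s = 28.7078/18.25 = 1.573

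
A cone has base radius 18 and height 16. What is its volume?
Volume = (1/3) * pi * r² * h
Volume = (1/3) * pi * 18² * 16
Volume = (1/3) * pi * 324 * 16
Volume = (1/3) * pi * 5184
Volume = 5428.67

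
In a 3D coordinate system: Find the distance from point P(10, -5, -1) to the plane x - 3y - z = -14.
d = |1(10) + (-3)(-5) + (-1)(-1) - (-14)| / √(1² + (-3)² + (-1)²) = 40/√11 = 12.06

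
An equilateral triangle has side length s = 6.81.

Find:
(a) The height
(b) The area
(a) Height h = s·√3/2 = 6.81·√3/2 = 5.898
(b) Area = (√3/4)·s² = (√3/4)·6.81² = (√3/4)·46.3761 = 20.08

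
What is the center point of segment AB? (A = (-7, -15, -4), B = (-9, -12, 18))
Midpoint = ((-7-9)/2, (-15-12)/2, (-4+18)/2) = (-8, -13.5, 7)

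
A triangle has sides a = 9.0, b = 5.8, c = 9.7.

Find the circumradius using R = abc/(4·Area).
s = (a+b+c)/2 = 12.25
Area = √(s(s-a)(s-b)(s-c)) = √(12.25·3.25·6.45·2.55) = 25.5894
R = abc/(4·Area) = (9.0·5.8·9.7)/(4·25.5894) = 506.34/102.3576 = 4.947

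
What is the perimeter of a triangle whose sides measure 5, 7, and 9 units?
Perimeter = sum of all sides
Perimeter = 5 + 7 + 9
Perimeter = 21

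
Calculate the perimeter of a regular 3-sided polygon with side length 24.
Perimeter = number of sides * side length
Perimeter = 3 * 24
Perimeter = 72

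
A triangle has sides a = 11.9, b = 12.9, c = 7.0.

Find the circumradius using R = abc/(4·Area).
s = (a+b+c)/2 = 15.9
Area = √(s(s-a)(s-b)(s-c)) = √(15.9·4·3·8.9) = 41.2083
R = abc/(4·Area) = (11.9·12.9·7.0)/(4·41.2083) = 1074.57/164.8332 = 6.519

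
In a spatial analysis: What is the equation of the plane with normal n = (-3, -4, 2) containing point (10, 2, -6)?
d = n·P = (-3)(10) + (-4)(2) + (2)(-6) = -50
Plane: -3x - 4y + 2z = -50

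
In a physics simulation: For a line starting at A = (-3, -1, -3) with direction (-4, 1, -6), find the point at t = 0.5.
P(0.5) = (-3 + (-4)(0.5), -1 + 1(0.5), -3 + (-6)(0.5)) = (-5, -0.5, -6)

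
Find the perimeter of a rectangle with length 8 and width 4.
Perimeter = 2 * (length + width)
Perimeter = 2 * (8 + 4)
Perimeter = 2 * 12
Perimeter = 24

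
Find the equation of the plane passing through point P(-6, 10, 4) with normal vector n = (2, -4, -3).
d = n·P = (2)(-6) + (-4)(10) + (-3)(4) = -64
Plane: 2x - 4y - 3z = -64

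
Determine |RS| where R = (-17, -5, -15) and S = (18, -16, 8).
d = √[(35)² + (-11)² + (23)²] = √1875 = 43.3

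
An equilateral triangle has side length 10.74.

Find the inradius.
For an equilateral triangle, r = s/(2√3) where s is the side.
r = 10.74/(2√3) = 10.74/3.464102 = 3.1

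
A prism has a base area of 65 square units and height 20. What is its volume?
Volume = base area * height
Volume = 65 * 20
Volume = 1300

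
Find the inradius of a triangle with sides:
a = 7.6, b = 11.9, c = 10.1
s = (a+b+c)/2 = (7.6+11.9+10.1)/2 = 14.8
Area = √(s(s-a)(s-b)(s-c)) = √(14.8·7.2·2.9·4.7) = 38.1105
r = Area/s = 38.1105/14.8 = 2.575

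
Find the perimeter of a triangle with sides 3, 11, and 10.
Perimeter = sum of all sides
Perimeter = 3 + 11 + 10
Perimeter = 24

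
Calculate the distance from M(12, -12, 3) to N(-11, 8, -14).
d = √[(-23)² + (20)² + (-17)²] = √1218 = 34.9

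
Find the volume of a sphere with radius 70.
Volume = (4/3) * pi * r³
Volume = (4/3) * pi * 70³
Volume = (4/3) * pi * 343000
Volume = 1436755.04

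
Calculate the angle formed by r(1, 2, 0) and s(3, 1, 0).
r·s = 5, |r|² = 5, |s|² = 10
cos θ = 5/√50 ≈ 0.7071
θ ≈ 45.0°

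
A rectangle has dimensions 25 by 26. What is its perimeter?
Perimeter = 2 * (length + width)
Perimeter = 2 * (25 + 26)
Perimeter = 2 * 51
Perimeter = 102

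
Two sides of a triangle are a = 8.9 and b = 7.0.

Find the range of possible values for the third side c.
By the triangle inequality: |a - b| < c < a + b
|8.9 - 7.0| < c < 8.9 + 7.0
1.9 < c < 15.9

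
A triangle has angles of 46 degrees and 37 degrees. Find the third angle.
Sum of angles in a triangle = 180 degrees
Third angle = 180 - 46 - 37
Third angle = 97 degrees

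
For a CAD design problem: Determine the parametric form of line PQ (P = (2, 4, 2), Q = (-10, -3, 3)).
Direction vector d = Q - P = (-12, -7, 1)
x = 2 - 12t, y = 4 - 7t, z = 2 + t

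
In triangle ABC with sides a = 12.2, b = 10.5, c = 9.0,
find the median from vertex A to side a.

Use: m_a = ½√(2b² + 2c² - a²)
m_a = ½√(2·10.5² + 2·9.0² - 12.2²)
m_a = ½√(220.5 + 162 - 148.84) = ½√233.66 = 7.643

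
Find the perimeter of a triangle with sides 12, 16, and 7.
Perimeter = sum of all sides
Perimeter = 12 + 16 + 7
Perimeter = 35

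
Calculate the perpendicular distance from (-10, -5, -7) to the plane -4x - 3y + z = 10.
d = |(-4)(-10) + (-3)(-5) + 1(-7) - (10)| / √((-4)² + (-3)² + 1²) = 38/√26 = 7.452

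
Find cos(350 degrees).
cos(350 degrees) = 0.9848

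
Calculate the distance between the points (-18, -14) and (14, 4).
Using the distance formula: d = sqrt((x₂-x₁)² + (y₂-y₁)²)
dx = 14 - (-18) = 32
dy = 4 - (-14) = 18
d = sqrt(32² + 18²) = sqrt(1024 + 324) = sqrt(1348) = 36.72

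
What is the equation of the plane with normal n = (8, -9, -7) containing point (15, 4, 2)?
d = n·P = (8)(15) + (-9)(4) + (-7)(2) = 70
Plane: 8x - 9y - 7z = 70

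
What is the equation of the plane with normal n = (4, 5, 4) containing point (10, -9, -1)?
d = n·P = (4)(10) + (5)(-9) + (4)(-1) = -9
Plane: 4x + 5y + 4z = -9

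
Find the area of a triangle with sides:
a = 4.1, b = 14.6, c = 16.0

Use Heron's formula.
s = (a+b+c)/2 = (4.1+14.6+16.0)/2 = 17.35
A = √(s(s-a)(s-b)(s-c)) = √(17.35·13.25·2.75·1.35)
A = √853.457 = 29.21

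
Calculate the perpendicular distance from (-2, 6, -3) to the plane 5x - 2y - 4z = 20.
d = |5(-2) + (-2)(6) + (-4)(-3) - (20)| / √(5² + (-2)² + (-4)²) = 30/√45 = 4.472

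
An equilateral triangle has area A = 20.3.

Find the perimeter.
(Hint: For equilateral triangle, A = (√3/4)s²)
A = (√3/4)s²  →  s² = 4A/√3 = 4·20.3/√3 = 46.8808
s = 6.84696
Perimeter = 3s = 20.54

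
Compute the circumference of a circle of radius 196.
Circumference = 2 * pi * r
Circumference = 2 * pi * 196
Circumference = 1231.50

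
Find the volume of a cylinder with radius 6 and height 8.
Volume = pi * r² * h
Volume = pi * 6² * 8
Volume = pi * 36 * 8
Volume = pi * 288
Volume = 904.78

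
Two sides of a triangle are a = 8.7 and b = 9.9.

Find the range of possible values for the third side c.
By the triangle inequality: |a - b| < c < a + b
|8.7 - 9.9| < c < 8.7 + 9.9
1.2 < c < 18.6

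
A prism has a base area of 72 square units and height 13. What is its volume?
Volume = base area * height
Volume = 72 * 13
Volume = 936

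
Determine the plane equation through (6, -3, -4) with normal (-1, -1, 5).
d = n·P = (-1)(6) + (-1)(-3) + (5)(-4) = -23
Plane: -x - y + 5z = -23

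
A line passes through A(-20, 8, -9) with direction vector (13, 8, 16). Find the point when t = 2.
P(2) = (-20 + 13(2), 8 + 8(2), -9 + 16(2)) = (6, 24, 23)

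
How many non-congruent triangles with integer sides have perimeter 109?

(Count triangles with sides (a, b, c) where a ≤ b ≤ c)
With a ≤ b ≤ c and a + b + c = 109, the triangle inequality a + b > c gives c < 109/2, so c ≤ 54.
Iterate a from 1 to ⌊p/3⌋ = 36; for each a, b ranges from a to ⌊(p−a)/2⌋ with c = p − a − b, keeping only c ≥ b.
Triples: (1, 54, 54), (2, 53, 54), (3, 52, 54), …
Count = 261 triangles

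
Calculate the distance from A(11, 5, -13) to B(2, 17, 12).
d = √[(-9)² + (12)² + (25)²] = √850 = 29.15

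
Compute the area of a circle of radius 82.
Area = pi * r²
Area = pi * 82²
Area = pi * 6724
Area = 21124.07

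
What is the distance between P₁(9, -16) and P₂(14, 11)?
Using the distance formula: d = sqrt((x₂-x₁)² + (y₂-y₁)²)
dx = 14 - 9 = 5
dy = 11 - (-16) = 27
d = sqrt(5² + 27²) = sqrt(25 + 729) = sqrt(754) = 27.46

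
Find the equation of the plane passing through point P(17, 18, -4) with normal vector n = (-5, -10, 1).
d = n·P = (-5)(17) + (-10)(18) + (1)(-4) = -269
Plane: -5x - 10y + z = -269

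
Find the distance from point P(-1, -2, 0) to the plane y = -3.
d = |0(-1) + 1(-2) + 0(0) - (-3)| / √(0² + 1² + 0²) = 1/√1 = 1.0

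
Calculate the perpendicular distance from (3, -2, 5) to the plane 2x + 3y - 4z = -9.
d = |2(3) + 3(-2) + (-4)(5) - (-9)| / √(2² + 3² + (-4)²) = 11/√29 = 2.043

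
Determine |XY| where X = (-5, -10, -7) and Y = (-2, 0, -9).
d = √[(3)² + (10)² + (-2)²] = √113 = 10.63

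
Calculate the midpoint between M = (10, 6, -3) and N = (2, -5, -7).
Midpoint = ((10+2)/2, (6-5)/2, (-3-7)/2) = (6, 0.5, -5)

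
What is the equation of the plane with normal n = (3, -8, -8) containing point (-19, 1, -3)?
d = n·P = (3)(-19) + (-8)(1) + (-8)(-3) = -41
Plane: 3x - 8y - 8z = -41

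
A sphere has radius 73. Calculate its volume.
Volume = (4/3) * pi * r³
Volume = (4/3) * pi * 73³
Volume = (4/3) * pi * 389017
Volume = 1629510.60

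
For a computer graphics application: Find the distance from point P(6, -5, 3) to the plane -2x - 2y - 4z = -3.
d = |(-2)(6) + (-2)(-5) + (-4)(3) - (-3)| / √((-2)² + (-2)² + (-4)²) = 11/√24 = 2.245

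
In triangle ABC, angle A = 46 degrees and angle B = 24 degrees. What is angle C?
Sum of angles in a triangle = 180 degrees
Third angle = 180 - 46 - 24
Third angle = 110 degrees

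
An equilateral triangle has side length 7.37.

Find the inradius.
For an equilateral triangle, r = s/(2√3) where s is the side.
r = 7.37/(2√3) = 7.37/3.464102 = 2.128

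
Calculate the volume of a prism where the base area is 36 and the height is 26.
Volume = base area * height
Volume = 36 * 26
Volume = 936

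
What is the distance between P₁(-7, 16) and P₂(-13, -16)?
Using the distance formula: d = sqrt((x₂-x₁)² + (y₂-y₁)²)
dx = (-13) - (-7) = -6
dy = (-16) - 16 = -32
d = sqrt((-6)² + (-32)²) = sqrt(36 + 1024) = sqrt(1060) = 32.56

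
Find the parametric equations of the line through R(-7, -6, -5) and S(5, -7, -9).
Direction vector d = S - R = (12, -1, -4)
x = -7 + 12t, y = -6 - t, z = -5 - 4t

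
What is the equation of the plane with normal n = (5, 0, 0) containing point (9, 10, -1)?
d = n·P = (5)(9) + (0)(10) + (0)(-1) = 45
Plane: 5x = 45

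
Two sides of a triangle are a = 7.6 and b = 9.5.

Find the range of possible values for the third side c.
By the triangle inequality: |a - b| < c < a + b
|7.6 - 9.5| < c < 7.6 + 9.5
1.9 < c < 17.1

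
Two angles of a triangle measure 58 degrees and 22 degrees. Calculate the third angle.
Sum of angles in a triangle = 180 degrees
Third angle = 180 - 58 - 22
Third angle = 100 degrees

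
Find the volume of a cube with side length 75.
Volume = s³
Volume = 75³
Volume = 421875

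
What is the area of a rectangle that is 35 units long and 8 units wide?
Area = length * width
Area = 35 * 8
Area = 280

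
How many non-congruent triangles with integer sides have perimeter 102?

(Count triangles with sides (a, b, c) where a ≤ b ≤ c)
With a ≤ b ≤ c and a + b + c = 102, the triangle inequality a + b > c gives c < 102/2, so c ≤ 50.
Iterate a from 1 to ⌊p/3⌋ = 34; for each a, b ranges from a to ⌊(p−a)/2⌋ with c = p − a − b, keeping only c ≥ b.
Triples: (2, 50, 50), (3, 49, 50), (4, 48, 50), …
Count = 217 triangles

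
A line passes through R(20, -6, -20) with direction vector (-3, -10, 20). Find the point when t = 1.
P(1) = (20 + (-3)(1), -6 + (-10)(1), -20 + 20(1)) = (17, -16, 0)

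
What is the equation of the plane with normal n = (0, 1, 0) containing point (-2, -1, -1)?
d = n·P = (0)(-2) + (1)(-1) + (0)(-1) = -1
Plane: y = -1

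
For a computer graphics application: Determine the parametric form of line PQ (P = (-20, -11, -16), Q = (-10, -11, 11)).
Direction vector d = Q - P = (10, 0, 27)
x = -20 + 10t, y = -11, z = -16 + 27t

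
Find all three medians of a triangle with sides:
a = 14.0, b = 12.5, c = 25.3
Using m_x = ½√(2y² + 2z² - x²):
m_a = ½√(2·12.5² + 2·25.3² - 14.0²) = ½√1396.68 = 18.69
m_b = ½√(2·14.0² + 2·25.3² - 12.5²) = ½√1515.93 = 19.47
m_c = ½√(2·14.0² + 2·12.5² - 25.3²) = ½√64.41 = 4.013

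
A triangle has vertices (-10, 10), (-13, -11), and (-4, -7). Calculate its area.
Using the coordinate formula: Area = (1/2)|x₁(y₂-y₃) + x₂(y₃-y₁) + x₃(y₁-y₂)|
Area = (1/2)|(-10)((-11)-(-7)) + (-13)((-7)-10) + (-4)(10-(-11))|
Area = (1/2)|(-10)*(-4) + (-13)*(-17) + (-4)*21|
Area = (1/2)|40 + 221 + (-84)|
Area = (1/2)*177 = 88.50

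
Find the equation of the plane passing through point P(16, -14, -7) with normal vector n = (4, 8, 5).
d = n·P = (4)(16) + (8)(-14) + (5)(-7) = -83
Plane: 4x + 8y + 5z = -83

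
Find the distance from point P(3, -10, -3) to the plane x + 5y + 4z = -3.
d = |1(3) + 5(-10) + 4(-3) - (-3)| / √(1² + 5² + 4²) = 56/√42 = 8.641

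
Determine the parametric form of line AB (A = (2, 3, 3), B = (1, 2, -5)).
Direction vector d = B - A = (-1, -1, -8)
x = 2 - t, y = 3 - t, z = 3 - 8t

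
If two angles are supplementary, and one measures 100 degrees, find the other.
Supplementary angles sum to 180 degrees.
Other angle = 180 - 100
Other angle = 80 degrees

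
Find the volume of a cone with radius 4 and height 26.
Volume = (1/3) * pi * r² * h
Volume = (1/3) * pi * 4² * 26
Volume = (1/3) * pi * 16 * 26
Volume = (1/3) * pi * 416
Volume = 435.63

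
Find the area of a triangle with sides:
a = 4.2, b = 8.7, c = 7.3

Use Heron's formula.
s = (a+b+c)/2 = (4.2+8.7+7.3)/2 = 10.1
A = √(s(s-a)(s-b)(s-c)) = √(10.1·5.9·1.4·2.8)
A = √233.593 = 15.28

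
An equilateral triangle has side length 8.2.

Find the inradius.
For an equilateral triangle, r = s/(2√3) where s is the side.
r = 8.2/(2√3) = 8.2/3.464102 = 2.367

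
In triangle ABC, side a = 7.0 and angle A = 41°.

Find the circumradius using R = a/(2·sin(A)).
R = a/(2·sin(A)) = 7.0/(2·sin(41°))
R = 7.0/(2·0.656059) = 7.0/1.312118 = 5.335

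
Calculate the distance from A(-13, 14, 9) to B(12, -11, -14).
d = √[(25)² + (-25)² + (-23)²] = √1779 = 42.18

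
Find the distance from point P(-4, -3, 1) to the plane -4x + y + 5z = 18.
d = |(-4)(-4) + 1(-3) + 5(1) - (18)| / √((-4)² + 1² + 5²) = 0/√42 = 0.0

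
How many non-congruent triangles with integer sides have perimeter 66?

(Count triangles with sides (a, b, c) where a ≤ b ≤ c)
With a ≤ b ≤ c and a + b + c = 66, the triangle inequality a + b > c gives c < 66/2, so c ≤ 32.
Iterate a from 1 to ⌊p/3⌋ = 22; for each a, b ranges from a to ⌊(p−a)/2⌋ with c = p − a − b, keeping only c ≥ b.
Triples: (2, 32, 32), (3, 31, 32), (4, 30, 32), …
Count = 91 triangles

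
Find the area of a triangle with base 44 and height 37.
Area = (1/2) * base * height
Area = (1/2) * 44 * 37
Area = 814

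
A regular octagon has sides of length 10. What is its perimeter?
Perimeter = number of sides * side length
Perimeter = 8 * 10
Perimeter = 80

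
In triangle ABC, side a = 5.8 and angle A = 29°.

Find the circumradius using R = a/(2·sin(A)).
R = a/(2·sin(A)) = 5.8/(2·sin(29°))
R = 5.8/(2·0.484810) = 5.8/0.969619 = 5.982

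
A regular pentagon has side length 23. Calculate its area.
For a regular 5-gon with side length s = 23:
Apothem a = s / (2*tan(pi/5)) = 23 / (2*tan(pi/5)) ≈ 15.8284
Perimeter P = 5 * 23 = 115
Area = (1/2) * P * a = (1/2) * 115 * 15.8284 = 910.13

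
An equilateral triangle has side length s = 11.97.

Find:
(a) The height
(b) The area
(a) Height h = s·√3/2 = 11.97·√3/2 = 10.37
(b) Area = (√3/4)·s² = (√3/4)·11.97² = (√3/4)·143.281 = 62.04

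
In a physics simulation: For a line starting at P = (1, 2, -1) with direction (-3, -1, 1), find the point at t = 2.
P(2) = (1 + (-3)(2), 2 + (-1)(2), -1 + 1(2)) = (-5, 0, 1)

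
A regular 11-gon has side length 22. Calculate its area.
For a regular 11-gon with side length s = 22:
Apothem a = s / (2*tan(pi/11)) = 22 / (2*tan(pi/11)) ≈ 37.4626
Perimeter P = 11 * 22 = 242
Area = (1/2) * P * a = (1/2) * 242 * 37.4626 = 4532.97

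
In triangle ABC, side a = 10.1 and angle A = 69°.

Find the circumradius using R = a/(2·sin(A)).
R = a/(2·sin(A)) = 10.1/(2·sin(69°))
R = 10.1/(2·0.933580) = 10.1/1.867161 = 5.409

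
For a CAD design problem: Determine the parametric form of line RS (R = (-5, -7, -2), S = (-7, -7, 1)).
Direction vector d = S - R = (-2, 0, 3)
x = -5 - 2t, y = -7, z = -2 + 3t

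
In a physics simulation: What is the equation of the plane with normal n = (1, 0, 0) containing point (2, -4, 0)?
d = n·P = (1)(2) + (0)(-4) + (0)(0) = 2
Plane: x = 2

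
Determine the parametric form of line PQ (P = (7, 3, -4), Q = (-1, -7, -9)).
Direction vector d = Q - P = (-8, -10, -5)
x = 7 - 8t, y = 3 - 10t, z = -4 - 5t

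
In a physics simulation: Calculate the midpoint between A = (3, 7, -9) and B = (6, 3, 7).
Midpoint = ((3+6)/2, (7+3)/2, (-9+7)/2) = (4.5, 5, -1)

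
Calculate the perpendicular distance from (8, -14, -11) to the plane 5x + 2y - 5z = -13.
d = |5(8) + 2(-14) + (-5)(-11) - (-13)| / √(5² + 2² + (-5)²) = 80/√54 = 10.89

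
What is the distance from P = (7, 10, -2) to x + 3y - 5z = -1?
d = |1(7) + 3(10) + (-5)(-2) - (-1)| / √(1² + 3² + (-5)²) = 48/√35 = 8.113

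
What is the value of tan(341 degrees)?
tan(341 degrees) = -0.3443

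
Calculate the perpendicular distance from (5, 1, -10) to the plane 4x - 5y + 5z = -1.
d = |4(5) + (-5)(1) + 5(-10) - (-1)| / √(4² + (-5)² + 5²) = 34/√66 = 4.185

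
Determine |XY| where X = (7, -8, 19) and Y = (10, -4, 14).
d = √[(3)² + (4)² + (-5)²] = √50 = 7.071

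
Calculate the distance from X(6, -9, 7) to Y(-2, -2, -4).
d = √[(-8)² + (7)² + (-11)²] = √234 = 15.3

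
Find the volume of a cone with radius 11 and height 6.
Volume = (1/3) * pi * r² * h
Volume = (1/3) * pi * 11² * 6
Volume = (1/3) * pi * 121 * 6
Volume = (1/3) * pi * 726
Volume = 760.27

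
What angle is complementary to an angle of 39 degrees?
Complementary angles sum to 90 degrees.
Other angle = 90 - 39
Other angle = 51 degrees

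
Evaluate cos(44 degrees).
cos(44 degrees) = 0.7193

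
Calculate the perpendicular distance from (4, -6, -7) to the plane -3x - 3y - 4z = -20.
d = |(-3)(4) + (-3)(-6) + (-4)(-7) - (-20)| / √((-3)² + (-3)² + (-4)²) = 54/√34 = 9.261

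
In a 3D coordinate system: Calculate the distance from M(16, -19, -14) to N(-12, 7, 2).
d = √[(-28)² + (26)² + (16)²] = √1716 = 41.42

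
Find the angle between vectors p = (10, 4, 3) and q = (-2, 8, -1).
p·q = 9, |p|² = 125, |q|² = 69
cos θ = 9/√8625 ≈ 0.09691
θ ≈ 84.44°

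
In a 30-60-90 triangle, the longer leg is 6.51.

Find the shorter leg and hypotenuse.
In a 30-60-90 triangle, sides are in ratio 1 : √3 : 2.
Long leg = short leg·√3  →  short leg = 6.51/√3 = 3.759
Hypotenuse = 2·(short leg) = 2·6.51/√3 = 7.517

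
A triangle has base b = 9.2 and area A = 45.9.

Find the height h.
A = ½bh  →  h = 2A/b
h = 2·45.9/9.2 = 9.978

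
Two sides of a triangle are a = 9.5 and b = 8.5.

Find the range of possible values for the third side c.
By the triangle inequality: |a - b| < c < a + b
|9.5 - 8.5| < c < 9.5 + 8.5
1 < c < 18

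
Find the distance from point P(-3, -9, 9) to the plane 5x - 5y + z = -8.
d = |5(-3) + (-5)(-9) + 1(9) - (-8)| / √(5² + (-5)² + 1²) = 47/√51 = 6.581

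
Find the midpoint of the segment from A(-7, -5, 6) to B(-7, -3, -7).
Midpoint = ((-7-7)/2, (-5-3)/2, (6-7)/2) = (-7, -4, -0.5)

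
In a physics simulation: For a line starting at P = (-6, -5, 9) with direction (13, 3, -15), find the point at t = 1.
P(1) = (-6 + 13(1), -5 + 3(1), 9 + (-15)(1)) = (7, -2, -6)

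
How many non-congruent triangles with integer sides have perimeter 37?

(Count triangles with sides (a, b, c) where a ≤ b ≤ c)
With a ≤ b ≤ c and a + b + c = 37, the triangle inequality a + b > c gives c < 37/2, so c ≤ 18.
Iterate a from 1 to ⌊p/3⌋ = 12; for each a, b ranges from a to ⌊(p−a)/2⌋ with c = p − a − b, keeping only c ≥ b.
Triples: (1, 18, 18), (2, 17, 18), (3, 16, 18), …
Count = 33 triangles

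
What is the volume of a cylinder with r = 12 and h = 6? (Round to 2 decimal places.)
Volume = pi * r² * h
Volume = pi * 12² * 6
Volume = pi * 144 * 6
Volume = pi * 864
Volume = 2714.34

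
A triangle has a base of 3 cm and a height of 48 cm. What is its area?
Area = (1/2) * base * height
Area = (1/2) * 3 * 48
Area = 72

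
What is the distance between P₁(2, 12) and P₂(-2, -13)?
Using the distance formula: d = sqrt((x₂-x₁)² + (y₂-y₁)²)
dx = (-2) - 2 = -4
dy = (-13) - 12 = -25
d = sqrt((-4)² + (-25)²) = sqrt(16 + 625) = sqrt(641) = 25.32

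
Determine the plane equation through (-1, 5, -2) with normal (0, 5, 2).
d = n·P = (0)(-1) + (5)(5) + (2)(-2) = 21
Plane: 5y + 2z = 21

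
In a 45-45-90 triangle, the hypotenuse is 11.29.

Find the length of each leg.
In a 45-45-90 triangle, hypotenuse = leg·√2  →  leg = hypotenuse/√2
leg = 11.29/√2 = 7.983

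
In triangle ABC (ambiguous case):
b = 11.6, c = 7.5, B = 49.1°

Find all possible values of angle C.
sin(C)/c = sin(B)/b  →  sin(C) = c·sin(B)/b = 7.5·sin(49.1°)/11.6 = 0.488698
C₁ = arcsin(0.488698) = 29.26°,  C₂ = 180° - C₁ = 150.74°
Check C₂: A = 180° - 49.1° - 150.74° = -19.84° ≤ 0, rejected
C = 29.26° (one solution)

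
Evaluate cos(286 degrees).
cos(286 degrees) = 0.2756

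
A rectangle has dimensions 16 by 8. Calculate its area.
Area = length * width
Area = 16 * 8
Area = 128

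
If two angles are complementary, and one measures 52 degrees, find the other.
Complementary angles sum to 90 degrees.
Other angle = 90 - 52
Other angle = 38 degrees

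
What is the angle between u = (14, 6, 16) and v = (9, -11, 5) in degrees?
u·v = 140, |u|² = 488, |v|² = 227
cos θ = 140/√110776 ≈ 0.4206
θ ≈ 65.13°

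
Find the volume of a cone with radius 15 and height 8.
Volume = (1/3) * pi * r² * h
Volume = (1/3) * pi * 15² * 8
Volume = (1/3) * pi * 225 * 8
Volume = (1/3) * pi * 1800
Volume = 1884.96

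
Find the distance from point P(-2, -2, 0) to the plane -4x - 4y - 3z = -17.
d = |(-4)(-2) + (-4)(-2) + (-3)(0) - (-17)| / √((-4)² + (-4)² + (-3)²) = 33/√41 = 5.154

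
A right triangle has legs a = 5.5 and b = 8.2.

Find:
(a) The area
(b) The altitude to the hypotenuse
(a) Area = ½ab = ½·5.5·8.2 = 22.55
(b) Hypotenuse c = √(5.5² + 8.2²) = √97.49 = 9.8737
    Area = ½·c·h_c  →  h_c = 2·Area/c = 2·22.55/9.8737 = 4.568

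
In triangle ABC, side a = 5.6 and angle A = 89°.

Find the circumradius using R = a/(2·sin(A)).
R = a/(2·sin(A)) = 5.6/(2·sin(89°))
R = 5.6/(2·0.999848) = 5.6/1.999695 = 2.8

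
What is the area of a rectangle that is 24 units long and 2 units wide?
Area = length * width
Area = 24 * 2
Area = 48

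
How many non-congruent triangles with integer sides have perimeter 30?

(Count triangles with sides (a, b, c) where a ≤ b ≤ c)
With a ≤ b ≤ c and a + b + c = 30, the triangle inequality a + b > c gives c < 30/2, so c ≤ 14.
Iterate a from 1 to ⌊p/3⌋ = 10; for each a, b ranges from a to ⌊(p−a)/2⌋ with c = p − a − b, keeping only c ≥ b.
Triples: (2, 14, 14), (3, 13, 14), (4, 12, 14), …
Count = 19 triangles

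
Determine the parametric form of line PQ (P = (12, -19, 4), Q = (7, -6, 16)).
Direction vector d = Q - P = (-5, 13, 12)
x = 12 - 5t, y = -19 + 13t, z = 4 + 12t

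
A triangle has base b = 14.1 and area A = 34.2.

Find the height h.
A = ½bh  →  h = 2A/b
h = 2·34.2/14.1 = 4.851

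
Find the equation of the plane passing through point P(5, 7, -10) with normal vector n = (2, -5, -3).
d = n·P = (2)(5) + (-5)(7) + (-3)(-10) = 5
Plane: 2x - 5y - 3z = 5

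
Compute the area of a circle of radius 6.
Area = pi * r²
Area = pi * 6²
Area = pi * 36
Area = 113.10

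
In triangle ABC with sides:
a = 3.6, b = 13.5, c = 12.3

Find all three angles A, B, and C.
By the law of cosines:
cos(A) = (b² + c² - a²)/(2bc) = 0.965312  →  A = 15.14°
cos(B) = (a² + c² - b²)/(2ac) = -0.203252  →  B = 101.7°
cos(C) = (a² + b² - c²)/(2ab) = 0.451852  →  C = 63.14°
Check: A + B + C = 180.0° ✓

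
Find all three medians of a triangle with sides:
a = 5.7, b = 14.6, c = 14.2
Using m_x = ½√(2y² + 2z² - x²):
m_a = ½√(2·14.6² + 2·14.2² - 5.7²) = ½√797.11 = 14.12
m_b = ½√(2·5.7² + 2·14.2² - 14.6²) = ½√255.1 = 7.986
m_c = ½√(2·5.7² + 2·14.6² - 14.2²) = ½√289.66 = 8.51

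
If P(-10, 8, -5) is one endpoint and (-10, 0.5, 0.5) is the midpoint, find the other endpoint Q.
Q = (2×(-10) - (-10), 2×0.5 - 8, 2×0.5 - (-5)) = (-10, -7, 6)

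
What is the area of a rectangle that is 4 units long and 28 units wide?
Area = length * width
Area = 4 * 28
Area = 112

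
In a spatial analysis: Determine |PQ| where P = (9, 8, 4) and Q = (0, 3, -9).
d = √[(-9)² + (-5)² + (-13)²] = √275 = 16.58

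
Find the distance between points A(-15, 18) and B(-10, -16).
Using the distance formula: d = sqrt((x₂-x₁)² + (y₂-y₁)²)
dx = (-10) - (-15) = 5
dy = (-16) - 18 = -34
d = sqrt(5² + (-34)²) = sqrt(25 + 1156) = sqrt(1181) = 34.37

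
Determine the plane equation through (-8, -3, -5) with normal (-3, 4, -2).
d = n·P = (-3)(-8) + (4)(-3) + (-2)(-5) = 22
Plane: -3x + 4y - 2z = 22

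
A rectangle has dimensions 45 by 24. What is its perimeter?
Perimeter = 2 * (length + width)
Perimeter = 2 * (45 + 24)
Perimeter = 2 * 69
Perimeter = 138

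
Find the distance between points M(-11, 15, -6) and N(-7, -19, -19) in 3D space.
d = √[(4)² + (-34)² + (-13)²] = √1341 = 36.62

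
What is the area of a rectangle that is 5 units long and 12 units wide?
Area = length * width
Area = 5 * 12
Area = 60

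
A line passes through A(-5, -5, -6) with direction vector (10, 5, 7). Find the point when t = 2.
P(2) = (-5 + 10(2), -5 + 5(2), -6 + 7(2)) = (15, 5, 8)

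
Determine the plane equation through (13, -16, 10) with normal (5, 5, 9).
d = n·P = (5)(13) + (5)(-16) + (9)(10) = 75
Plane: 5x + 5y + 9z = 75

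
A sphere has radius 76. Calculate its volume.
Volume = (4/3) * pi * r³
Volume = (4/3) * pi * 76³
Volume = (4/3) * pi * 438976
Volume = 1838778.37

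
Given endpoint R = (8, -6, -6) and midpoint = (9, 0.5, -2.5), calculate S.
S = (2×9 - 8, 2×0.5 - (-6), 2×(-2.5) - (-6)) = (10, 7, 1)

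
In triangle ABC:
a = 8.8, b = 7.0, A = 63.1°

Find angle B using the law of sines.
sin(B)/b = sin(A)/a
sin(B) = b·sin(A)/a = 7.0·sin(63.1°)/8.8 = 0.709384
B = arcsin(0.709384) = 45.18°  (b ≤ a, so B ≤ A and the acute solution is unique)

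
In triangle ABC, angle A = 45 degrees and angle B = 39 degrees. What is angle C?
Sum of angles in a triangle = 180 degrees
Third angle = 180 - 45 - 39
Third angle = 96 degrees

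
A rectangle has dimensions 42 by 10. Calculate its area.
Area = length * width
Area = 42 * 10
Area = 420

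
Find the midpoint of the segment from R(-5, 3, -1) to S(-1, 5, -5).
Midpoint = ((-5-1)/2, (3+5)/2, (-1-5)/2) = (-3, 4, -3)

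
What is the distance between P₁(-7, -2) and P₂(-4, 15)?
Using the distance formula: d = sqrt((x₂-x₁)² + (y₂-y₁)²)
dx = (-4) - (-7) = 3
dy = 15 - (-2) = 17
d = sqrt(3² + 17²) = sqrt(9 + 289) = sqrt(298) = 17.26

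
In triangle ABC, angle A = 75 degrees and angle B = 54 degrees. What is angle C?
Sum of angles in a triangle = 180 degrees
Third angle = 180 - 75 - 54
Third angle = 51 degrees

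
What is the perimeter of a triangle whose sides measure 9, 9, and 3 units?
Perimeter = sum of all sides
Perimeter = 9 + 9 + 3
Perimeter = 21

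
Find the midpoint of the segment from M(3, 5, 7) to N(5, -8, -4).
Midpoint = ((3+5)/2, (5-8)/2, (7-4)/2) = (4, -1.5, 1.5)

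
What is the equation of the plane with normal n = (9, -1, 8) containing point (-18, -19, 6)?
d = n·P = (9)(-18) + (-1)(-19) + (8)(6) = -95
Plane: 9x - y + 8z = -95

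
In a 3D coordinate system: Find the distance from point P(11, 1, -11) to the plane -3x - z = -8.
d = |(-3)(11) + 0(1) + (-1)(-11) - (-8)| / √((-3)² + 0² + (-1)²) = 14/√10 = 4.427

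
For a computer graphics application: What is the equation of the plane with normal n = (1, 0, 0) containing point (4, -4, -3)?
d = n·P = (1)(4) + (0)(-4) + (0)(-3) = 4
Plane: x = 4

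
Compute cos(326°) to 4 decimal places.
cos(326 degrees) = 0.829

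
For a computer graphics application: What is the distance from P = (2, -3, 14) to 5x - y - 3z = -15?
d = |5(2) + (-1)(-3) + (-3)(14) - (-15)| / √(5² + (-1)² + (-3)²) = 14/√35 = 2.366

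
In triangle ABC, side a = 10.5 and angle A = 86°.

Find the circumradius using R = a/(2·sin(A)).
R = a/(2·sin(A)) = 10.5/(2·sin(86°))
R = 10.5/(2·0.997564) = 10.5/1.995128 = 5.263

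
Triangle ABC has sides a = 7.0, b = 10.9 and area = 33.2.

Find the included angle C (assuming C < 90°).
Area = ½ab·sin(C)  →  sin(C) = 2·Area/(ab)
sin(C) = 2·33.2/(7.0·10.9) = 0.870249
C = arcsin(0.870249) = 60.49°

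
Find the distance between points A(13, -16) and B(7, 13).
Using the distance formula: d = sqrt((x₂-x₁)² + (y₂-y₁)²)
dx = 7 - 13 = -6
dy = 13 - (-16) = 29
d = sqrt((-6)² + 29²) = sqrt(36 + 841) = sqrt(877) = 29.61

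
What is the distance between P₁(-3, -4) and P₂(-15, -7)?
Using the distance formula: d = sqrt((x₂-x₁)² + (y₂-y₁)²)
dx = (-15) - (-3) = -12
dy = (-7) - (-4) = -3
d = sqrt((-12)² + (-3)²) = sqrt(144 + 9) = sqrt(153) = 12.37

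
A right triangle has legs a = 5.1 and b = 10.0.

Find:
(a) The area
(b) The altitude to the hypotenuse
(a) Area = ½ab = ½·5.1·10.0 = 25.5
(b) Hypotenuse c = √(5.1² + 10.0²) = √126.01 = 11.2254
    Area = ½·c·h_c  →  h_c = 2·Area/c = 2·25.5/11.2254 = 4.543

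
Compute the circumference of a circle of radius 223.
Circumference = 2 * pi * r
Circumference = 2 * pi * 223
Circumference = 1401.15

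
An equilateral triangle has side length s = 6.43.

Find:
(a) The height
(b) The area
(a) Height h = s·√3/2 = 6.43·√3/2 = 5.569
(b) Area = (√3/4)·s² = (√3/4)·6.43² = (√3/4)·41.3449 = 17.9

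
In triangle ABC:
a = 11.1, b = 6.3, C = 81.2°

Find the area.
Using A = ½ab·sin(C):
A = ½·11.1·6.3·sin(81.2°) = ½·69.93·0.988228 = 34.55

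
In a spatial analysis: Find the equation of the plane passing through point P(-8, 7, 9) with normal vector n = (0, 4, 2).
d = n·P = (0)(-8) + (4)(7) + (2)(9) = 46
Plane: 4y + 2z = 46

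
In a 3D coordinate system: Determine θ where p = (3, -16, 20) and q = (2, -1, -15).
p·q = -278, |p|² = 665, |q|² = 230
cos θ = -278/√152950 ≈ -0.7108
θ ≈ 135.3°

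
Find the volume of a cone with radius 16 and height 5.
Volume = (1/3) * pi * r² * h
Volume = (1/3) * pi * 16² * 5
Volume = (1/3) * pi * 256 * 5
Volume = (1/3) * pi * 1280
Volume = 1340.41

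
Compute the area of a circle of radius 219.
Area = pi * r²
Area = pi * 219²
Area = pi * 47961
Area = 150673.93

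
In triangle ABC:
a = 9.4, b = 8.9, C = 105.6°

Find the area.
Using A = ½ab·sin(C):
A = ½·9.4·8.9·sin(105.6°) = ½·83.66·0.963163 = 40.29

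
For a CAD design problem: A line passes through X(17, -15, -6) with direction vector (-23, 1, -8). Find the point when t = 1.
P(1) = (17 + (-23)(1), -15 + 1(1), -6 + (-8)(1)) = (-6, -14, -14)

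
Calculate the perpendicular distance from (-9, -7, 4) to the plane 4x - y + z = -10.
d = |4(-9) + (-1)(-7) + 1(4) - (-10)| / √(4² + (-1)² + 1²) = 15/√18 = 3.536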